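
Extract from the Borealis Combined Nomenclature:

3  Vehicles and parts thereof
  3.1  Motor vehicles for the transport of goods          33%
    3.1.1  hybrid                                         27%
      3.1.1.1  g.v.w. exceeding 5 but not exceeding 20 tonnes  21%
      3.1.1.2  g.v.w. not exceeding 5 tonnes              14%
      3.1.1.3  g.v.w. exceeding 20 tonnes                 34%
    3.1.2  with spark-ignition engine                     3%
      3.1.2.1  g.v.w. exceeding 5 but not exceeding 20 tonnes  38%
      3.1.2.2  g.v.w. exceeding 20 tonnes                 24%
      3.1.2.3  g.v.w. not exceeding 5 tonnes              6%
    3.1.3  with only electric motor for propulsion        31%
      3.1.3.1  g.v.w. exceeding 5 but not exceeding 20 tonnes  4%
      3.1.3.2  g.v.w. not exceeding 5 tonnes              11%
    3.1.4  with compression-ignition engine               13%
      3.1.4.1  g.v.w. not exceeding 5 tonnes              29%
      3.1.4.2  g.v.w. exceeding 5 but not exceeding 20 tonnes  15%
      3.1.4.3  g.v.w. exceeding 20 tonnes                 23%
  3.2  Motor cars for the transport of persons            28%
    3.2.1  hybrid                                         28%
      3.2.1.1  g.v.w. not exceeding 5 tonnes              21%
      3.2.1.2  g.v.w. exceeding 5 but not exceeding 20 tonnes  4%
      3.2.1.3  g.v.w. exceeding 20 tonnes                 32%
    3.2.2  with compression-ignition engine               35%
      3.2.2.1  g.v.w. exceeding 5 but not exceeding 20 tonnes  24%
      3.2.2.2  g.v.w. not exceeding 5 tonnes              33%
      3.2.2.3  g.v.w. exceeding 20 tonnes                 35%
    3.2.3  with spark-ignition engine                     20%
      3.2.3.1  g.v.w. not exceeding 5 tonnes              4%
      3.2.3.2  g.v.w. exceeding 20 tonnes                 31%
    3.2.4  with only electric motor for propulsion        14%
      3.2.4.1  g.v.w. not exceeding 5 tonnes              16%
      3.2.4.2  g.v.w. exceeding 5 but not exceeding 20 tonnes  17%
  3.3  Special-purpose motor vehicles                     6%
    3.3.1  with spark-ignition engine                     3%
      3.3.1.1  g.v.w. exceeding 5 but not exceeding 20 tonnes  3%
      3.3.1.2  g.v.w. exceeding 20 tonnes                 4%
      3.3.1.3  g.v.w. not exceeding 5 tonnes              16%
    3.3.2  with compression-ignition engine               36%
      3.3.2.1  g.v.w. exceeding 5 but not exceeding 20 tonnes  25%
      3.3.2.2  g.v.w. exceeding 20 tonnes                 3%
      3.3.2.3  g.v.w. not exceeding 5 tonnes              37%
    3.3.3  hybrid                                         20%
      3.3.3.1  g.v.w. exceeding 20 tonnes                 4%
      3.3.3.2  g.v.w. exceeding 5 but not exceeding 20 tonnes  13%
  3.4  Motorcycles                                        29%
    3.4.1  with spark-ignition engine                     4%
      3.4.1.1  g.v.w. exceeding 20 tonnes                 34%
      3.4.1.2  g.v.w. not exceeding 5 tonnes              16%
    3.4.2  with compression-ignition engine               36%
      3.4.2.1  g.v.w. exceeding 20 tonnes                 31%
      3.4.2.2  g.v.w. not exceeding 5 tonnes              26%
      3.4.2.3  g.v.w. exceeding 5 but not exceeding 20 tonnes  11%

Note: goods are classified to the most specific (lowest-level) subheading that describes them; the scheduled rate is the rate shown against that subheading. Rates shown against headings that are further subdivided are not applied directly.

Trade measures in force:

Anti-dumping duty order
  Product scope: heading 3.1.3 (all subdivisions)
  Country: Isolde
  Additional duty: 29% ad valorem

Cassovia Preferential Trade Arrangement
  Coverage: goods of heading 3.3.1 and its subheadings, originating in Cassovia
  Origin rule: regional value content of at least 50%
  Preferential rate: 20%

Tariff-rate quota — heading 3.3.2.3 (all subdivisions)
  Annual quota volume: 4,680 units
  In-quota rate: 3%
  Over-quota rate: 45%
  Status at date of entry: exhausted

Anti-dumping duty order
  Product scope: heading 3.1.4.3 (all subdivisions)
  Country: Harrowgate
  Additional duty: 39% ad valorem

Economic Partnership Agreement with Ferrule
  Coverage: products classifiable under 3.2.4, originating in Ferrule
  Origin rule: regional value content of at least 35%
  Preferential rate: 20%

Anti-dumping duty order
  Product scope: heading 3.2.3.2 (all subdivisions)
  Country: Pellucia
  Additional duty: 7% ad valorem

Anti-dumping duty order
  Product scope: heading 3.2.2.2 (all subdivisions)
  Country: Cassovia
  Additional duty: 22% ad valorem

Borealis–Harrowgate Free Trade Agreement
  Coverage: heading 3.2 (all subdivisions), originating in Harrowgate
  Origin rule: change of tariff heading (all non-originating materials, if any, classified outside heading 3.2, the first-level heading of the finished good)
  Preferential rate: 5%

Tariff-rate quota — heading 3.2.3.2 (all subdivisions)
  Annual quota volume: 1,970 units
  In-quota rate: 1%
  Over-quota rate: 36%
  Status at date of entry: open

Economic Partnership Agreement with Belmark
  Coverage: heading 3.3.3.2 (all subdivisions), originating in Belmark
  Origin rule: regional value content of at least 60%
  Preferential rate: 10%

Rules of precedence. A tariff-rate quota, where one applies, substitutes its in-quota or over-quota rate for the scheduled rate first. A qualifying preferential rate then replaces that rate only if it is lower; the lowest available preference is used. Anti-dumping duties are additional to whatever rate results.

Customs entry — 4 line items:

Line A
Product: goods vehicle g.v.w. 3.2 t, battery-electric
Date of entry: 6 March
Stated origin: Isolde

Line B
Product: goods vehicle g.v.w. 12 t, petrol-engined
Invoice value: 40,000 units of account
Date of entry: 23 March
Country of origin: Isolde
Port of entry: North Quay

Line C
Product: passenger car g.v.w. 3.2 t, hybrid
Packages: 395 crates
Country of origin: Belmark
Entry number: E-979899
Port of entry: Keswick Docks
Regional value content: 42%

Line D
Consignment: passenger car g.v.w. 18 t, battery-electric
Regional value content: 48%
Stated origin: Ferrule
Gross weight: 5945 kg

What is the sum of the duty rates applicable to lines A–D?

Line A: goods vehicle → 3.1; battery-electric → 3.1.3; g.v.w. 3.2 t → 3.1.3.2. Scheduled 11%. anti-dumping (Isolde, 3.1.3): +29%; total 11% + 29% = 40%. → 40%.
Line B: goods vehicle → 3.1; petrol-engined → 3.1.2; g.v.w. 12 t → 3.1.2.1. Scheduled 38%. No special measure applies. → 38%.
Line C: passenger car → 3.2; hybrid → 3.2.1; g.v.w. 3.2 t → 3.2.1.1. Scheduled 21%. Belmark agreement on 3.3.3.2: 3.2.1.1 not covered. → 21%.
Line D: passenger car → 3.2; battery-electric → 3.2.4; g.v.w. 18 t → 3.2.4.2. Scheduled 17%. Ferrule agreement on 3.2.4: RVC ≥ 35% → 20% available; preference 20% not lower than 17% → no reduction. → 17%.
Sum: 40% + 38% + 21% + 17% = 116%.

116%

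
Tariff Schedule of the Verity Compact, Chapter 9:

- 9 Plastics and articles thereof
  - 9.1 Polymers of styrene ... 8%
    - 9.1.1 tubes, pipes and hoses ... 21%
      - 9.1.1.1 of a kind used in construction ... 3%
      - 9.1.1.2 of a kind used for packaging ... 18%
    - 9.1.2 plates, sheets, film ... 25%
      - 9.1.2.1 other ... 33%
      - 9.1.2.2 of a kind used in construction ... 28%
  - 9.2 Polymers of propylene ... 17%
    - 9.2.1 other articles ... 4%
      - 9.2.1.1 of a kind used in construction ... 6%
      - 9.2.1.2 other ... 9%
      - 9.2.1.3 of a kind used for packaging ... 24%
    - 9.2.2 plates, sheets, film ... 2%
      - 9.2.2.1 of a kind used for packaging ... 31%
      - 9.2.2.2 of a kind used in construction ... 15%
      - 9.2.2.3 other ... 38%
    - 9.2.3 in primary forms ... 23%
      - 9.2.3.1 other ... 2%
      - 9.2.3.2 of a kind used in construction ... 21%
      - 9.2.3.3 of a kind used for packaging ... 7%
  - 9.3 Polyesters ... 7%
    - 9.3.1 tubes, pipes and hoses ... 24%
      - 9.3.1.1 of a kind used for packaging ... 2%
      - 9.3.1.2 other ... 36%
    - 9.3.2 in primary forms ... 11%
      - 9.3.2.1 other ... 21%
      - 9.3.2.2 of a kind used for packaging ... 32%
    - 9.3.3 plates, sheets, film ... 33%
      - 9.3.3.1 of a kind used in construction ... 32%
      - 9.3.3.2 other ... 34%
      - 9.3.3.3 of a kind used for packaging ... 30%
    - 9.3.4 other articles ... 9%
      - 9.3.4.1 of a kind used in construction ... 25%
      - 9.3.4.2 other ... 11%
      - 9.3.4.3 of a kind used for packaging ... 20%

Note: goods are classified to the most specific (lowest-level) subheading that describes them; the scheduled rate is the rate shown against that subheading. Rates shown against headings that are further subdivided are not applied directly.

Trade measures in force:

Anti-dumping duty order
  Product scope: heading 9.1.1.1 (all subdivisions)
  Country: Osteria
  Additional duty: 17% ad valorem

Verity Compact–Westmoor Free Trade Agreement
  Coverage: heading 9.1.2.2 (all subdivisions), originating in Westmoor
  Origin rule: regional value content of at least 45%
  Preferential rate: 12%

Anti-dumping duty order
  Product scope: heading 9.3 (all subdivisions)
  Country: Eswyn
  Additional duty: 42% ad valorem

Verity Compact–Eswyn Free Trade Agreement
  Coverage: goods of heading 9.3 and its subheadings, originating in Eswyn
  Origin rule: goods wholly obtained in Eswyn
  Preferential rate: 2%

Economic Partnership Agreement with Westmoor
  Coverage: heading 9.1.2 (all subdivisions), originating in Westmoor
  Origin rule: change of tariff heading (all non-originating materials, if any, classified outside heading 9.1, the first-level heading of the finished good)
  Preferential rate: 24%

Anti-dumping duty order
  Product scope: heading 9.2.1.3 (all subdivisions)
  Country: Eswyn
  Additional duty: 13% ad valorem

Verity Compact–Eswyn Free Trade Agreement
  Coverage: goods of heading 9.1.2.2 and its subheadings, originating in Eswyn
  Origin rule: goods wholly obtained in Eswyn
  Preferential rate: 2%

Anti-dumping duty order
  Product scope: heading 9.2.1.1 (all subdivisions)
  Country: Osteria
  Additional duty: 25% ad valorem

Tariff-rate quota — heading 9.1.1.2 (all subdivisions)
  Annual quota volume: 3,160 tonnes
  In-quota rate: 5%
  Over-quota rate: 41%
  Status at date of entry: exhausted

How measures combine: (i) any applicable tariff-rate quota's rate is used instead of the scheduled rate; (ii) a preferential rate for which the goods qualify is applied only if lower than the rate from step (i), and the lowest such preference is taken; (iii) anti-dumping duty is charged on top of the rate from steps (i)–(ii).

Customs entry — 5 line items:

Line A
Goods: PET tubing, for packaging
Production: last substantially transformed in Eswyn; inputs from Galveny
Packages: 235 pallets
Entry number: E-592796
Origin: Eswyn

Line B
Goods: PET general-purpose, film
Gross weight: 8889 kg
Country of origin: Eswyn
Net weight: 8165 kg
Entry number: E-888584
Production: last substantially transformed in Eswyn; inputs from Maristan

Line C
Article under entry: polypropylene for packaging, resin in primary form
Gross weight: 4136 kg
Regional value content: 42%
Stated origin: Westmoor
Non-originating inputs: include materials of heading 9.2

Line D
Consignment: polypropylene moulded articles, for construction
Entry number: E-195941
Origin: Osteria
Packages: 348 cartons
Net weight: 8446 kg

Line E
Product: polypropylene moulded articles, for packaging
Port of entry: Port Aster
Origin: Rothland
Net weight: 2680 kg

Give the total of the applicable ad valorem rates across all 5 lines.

182%

Line A: PET → 9.3; tubing → 9.3.1; for packaging → 9.3.1.1. Scheduled 2%. Eswyn agreement on 9.3: not wholly obtained; Eswyn agreement on 9.1.2.2: 9.3.1.1 not covered; anti-dumping (Eswyn, 9.3): +42%; total 2% + 42% = 44%. → 44%.
Line B: PET → 9.3; film → 9.3.3; general-purpose → 9.3.3.2. Scheduled 34%. Eswyn agreement on 9.3: not wholly obtained; Eswyn agreement on 9.1.2.2: 9.3.3.2 not covered; anti-dumping (Eswyn, 9.3): +42%; total 34% + 42% = 76%. → 76%.
Line C: polypropylene → 9.2; resin in primary form → 9.2.3; for packaging → 9.2.3.3. Scheduled 7%. Westmoor agreement on 9.1.2.2: 9.2.3.3 not covered; Westmoor agreement on 9.1.2: 9.2.3.3 not covered. → 7%.
Line D: polypropylene → 9.2; moulded articles → 9.2.1; for construction → 9.2.1.1. Scheduled 6%. anti-dumping (Osteria, 9.2.1.1): +25%; total 6% + 25% = 31%. → 31%.
Line E: polypropylene → 9.2; moulded articles → 9.2.1; for packaging → 9.2.1.3. Scheduled 24%. No special measure applies. → 24%.
Sum: 44% + 76% + 7% + 31% + 24% = 182%.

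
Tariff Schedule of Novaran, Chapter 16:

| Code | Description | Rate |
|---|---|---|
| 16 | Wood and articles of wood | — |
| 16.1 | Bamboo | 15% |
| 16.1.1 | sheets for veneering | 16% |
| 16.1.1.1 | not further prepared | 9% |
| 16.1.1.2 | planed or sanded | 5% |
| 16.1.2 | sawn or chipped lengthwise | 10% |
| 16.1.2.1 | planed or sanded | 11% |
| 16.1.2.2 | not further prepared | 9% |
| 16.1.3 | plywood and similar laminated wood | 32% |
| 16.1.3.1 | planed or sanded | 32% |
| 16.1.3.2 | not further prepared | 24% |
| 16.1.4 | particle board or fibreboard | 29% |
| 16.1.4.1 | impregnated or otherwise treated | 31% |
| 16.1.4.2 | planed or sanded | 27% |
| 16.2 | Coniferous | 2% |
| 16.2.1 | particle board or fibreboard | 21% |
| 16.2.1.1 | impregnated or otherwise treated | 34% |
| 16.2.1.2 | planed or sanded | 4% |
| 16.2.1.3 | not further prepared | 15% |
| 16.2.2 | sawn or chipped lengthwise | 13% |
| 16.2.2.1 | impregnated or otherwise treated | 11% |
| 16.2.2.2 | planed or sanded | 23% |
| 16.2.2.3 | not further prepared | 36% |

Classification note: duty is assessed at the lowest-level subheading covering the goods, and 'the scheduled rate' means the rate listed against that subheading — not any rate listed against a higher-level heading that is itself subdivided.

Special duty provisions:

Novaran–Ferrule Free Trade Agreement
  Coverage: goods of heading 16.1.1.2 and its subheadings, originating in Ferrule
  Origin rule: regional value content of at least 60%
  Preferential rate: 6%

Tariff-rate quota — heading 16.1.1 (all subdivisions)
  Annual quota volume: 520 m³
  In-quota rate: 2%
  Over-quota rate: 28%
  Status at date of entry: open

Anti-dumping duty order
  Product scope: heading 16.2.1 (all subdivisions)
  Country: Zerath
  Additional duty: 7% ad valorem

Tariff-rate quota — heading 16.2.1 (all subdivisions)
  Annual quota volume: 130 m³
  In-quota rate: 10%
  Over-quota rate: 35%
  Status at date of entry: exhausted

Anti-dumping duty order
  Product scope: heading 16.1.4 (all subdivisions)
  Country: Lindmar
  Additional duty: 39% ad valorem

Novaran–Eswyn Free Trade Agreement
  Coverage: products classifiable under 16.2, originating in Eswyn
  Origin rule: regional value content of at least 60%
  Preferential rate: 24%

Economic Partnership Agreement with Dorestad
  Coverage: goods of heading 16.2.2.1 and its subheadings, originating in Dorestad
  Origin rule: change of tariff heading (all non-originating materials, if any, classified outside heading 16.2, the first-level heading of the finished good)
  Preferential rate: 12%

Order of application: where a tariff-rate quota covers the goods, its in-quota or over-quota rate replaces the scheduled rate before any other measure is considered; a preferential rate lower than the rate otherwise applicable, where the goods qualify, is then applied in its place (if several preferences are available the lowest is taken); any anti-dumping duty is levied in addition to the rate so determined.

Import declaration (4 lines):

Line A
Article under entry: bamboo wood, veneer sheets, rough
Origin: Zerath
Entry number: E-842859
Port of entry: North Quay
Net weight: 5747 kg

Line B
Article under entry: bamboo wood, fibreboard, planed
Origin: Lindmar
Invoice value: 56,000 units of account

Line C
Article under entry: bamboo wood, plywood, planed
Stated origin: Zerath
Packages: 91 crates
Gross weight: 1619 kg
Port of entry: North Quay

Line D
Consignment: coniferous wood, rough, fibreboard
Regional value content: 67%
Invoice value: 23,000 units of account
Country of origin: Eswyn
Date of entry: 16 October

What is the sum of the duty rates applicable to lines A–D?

Line A: bamboo → 16.1; veneer sheets → 16.1.1; rough → 16.1.1.1. Scheduled 9%. quota on 16.1.1 open → in-quota 2%. → 2%.
Line B: bamboo → 16.1; fibreboard → 16.1.4; planed → 16.1.4.2. Scheduled 27%. anti-dumping (Lindmar, 16.1.4): +39%; total 27% + 39% = 66%. → 66%.
Line C: bamboo → 16.1; plywood → 16.1.3; planed → 16.1.3.1. Scheduled 32%. No special measure applies. → 32%.
Line D: coniferous → 16.2; fibreboard → 16.2.1; rough → 16.2.1.3. Scheduled 15%. quota on 16.2.1 exhausted → over-quota 35%; Eswyn agreement on 16.2: RVC ≥ 60% → 24% available; preferential 24%. → 24%.
Sum: 2% + 66% + 32% + 24% = 124%.

124%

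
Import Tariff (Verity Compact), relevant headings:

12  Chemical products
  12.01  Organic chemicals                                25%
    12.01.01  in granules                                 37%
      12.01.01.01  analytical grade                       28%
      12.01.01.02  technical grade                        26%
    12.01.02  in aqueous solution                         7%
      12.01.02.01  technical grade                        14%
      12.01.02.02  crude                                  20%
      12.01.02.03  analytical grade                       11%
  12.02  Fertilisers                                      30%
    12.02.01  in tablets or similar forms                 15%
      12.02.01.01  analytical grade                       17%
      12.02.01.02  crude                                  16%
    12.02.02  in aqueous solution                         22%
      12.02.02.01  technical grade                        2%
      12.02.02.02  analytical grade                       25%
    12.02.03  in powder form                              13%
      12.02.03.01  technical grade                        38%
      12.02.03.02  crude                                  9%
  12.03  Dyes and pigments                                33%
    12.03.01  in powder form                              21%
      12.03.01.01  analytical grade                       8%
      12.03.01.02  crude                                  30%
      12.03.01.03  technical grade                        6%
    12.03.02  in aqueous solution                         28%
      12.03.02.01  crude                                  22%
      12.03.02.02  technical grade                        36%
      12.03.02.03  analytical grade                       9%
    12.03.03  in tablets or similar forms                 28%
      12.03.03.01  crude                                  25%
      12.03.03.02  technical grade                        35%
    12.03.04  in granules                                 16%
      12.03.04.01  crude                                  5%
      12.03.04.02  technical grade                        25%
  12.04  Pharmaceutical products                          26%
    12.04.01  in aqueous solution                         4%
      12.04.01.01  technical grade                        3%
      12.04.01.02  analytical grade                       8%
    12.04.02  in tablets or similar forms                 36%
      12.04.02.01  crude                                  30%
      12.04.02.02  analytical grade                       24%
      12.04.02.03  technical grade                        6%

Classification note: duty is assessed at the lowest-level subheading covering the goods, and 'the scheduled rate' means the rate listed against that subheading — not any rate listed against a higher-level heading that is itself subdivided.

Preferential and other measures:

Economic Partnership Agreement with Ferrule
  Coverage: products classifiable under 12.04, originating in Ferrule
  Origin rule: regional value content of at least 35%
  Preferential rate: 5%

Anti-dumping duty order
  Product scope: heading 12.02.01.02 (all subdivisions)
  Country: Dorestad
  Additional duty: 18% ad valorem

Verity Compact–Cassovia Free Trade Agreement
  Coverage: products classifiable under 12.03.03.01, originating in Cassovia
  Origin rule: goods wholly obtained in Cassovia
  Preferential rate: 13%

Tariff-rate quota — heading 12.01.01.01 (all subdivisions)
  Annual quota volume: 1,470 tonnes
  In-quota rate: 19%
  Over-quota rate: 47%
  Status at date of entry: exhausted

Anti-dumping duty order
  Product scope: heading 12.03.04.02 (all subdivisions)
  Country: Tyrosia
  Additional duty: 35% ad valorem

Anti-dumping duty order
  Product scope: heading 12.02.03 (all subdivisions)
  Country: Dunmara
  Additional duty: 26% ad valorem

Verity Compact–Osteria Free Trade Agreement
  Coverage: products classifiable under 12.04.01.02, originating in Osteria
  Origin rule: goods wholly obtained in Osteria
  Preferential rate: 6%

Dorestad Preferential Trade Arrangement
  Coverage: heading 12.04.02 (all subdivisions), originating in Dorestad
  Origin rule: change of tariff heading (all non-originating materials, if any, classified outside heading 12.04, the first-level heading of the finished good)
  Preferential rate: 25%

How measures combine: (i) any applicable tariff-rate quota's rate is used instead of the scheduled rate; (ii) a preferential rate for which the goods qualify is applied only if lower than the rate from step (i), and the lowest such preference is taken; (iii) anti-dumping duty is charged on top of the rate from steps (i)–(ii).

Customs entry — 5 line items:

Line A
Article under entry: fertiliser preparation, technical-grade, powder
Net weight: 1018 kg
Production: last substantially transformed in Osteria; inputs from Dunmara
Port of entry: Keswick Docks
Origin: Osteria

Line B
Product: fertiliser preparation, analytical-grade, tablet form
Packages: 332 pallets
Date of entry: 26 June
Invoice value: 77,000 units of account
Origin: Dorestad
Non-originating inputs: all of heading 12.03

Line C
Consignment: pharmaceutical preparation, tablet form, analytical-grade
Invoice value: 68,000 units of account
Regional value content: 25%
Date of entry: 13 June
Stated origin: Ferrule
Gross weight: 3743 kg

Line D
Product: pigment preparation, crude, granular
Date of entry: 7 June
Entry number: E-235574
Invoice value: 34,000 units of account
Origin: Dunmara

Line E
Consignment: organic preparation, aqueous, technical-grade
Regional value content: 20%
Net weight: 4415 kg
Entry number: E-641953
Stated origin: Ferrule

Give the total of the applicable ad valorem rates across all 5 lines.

98%

Line A: fertiliser → 12.02; powder → 12.02.03; technical-grade → 12.02.03.01. Scheduled 38%. Osteria agreement on 12.04.01.02: 12.02.03.01 not covered. → 38%.
Line B: fertiliser → 12.02; tablet form → 12.02.01; analytical-grade → 12.02.01.01. Scheduled 17%. Dorestad agreement on 12.04.02: 12.02.01.01 not covered. → 17%.
Line C: pharmaceutical → 12.04; tablet form → 12.04.02; analytical-grade → 12.04.02.02. Scheduled 24%. Ferrule agreement on 12.04: RVC < 35%. → 24%.
Line D: pigment → 12.03; granular → 12.03.04; crude → 12.03.04.01. Scheduled 5%. No special measure applies. → 5%.
Line E: organic → 12.01; aqueous → 12.01.02; technical-grade → 12.01.02.01. Scheduled 14%. Ferrule agreement on 12.04: 12.01.02.01 not covered. → 14%.
Sum: 38% + 17% + 24% + 5% + 14% = 98%.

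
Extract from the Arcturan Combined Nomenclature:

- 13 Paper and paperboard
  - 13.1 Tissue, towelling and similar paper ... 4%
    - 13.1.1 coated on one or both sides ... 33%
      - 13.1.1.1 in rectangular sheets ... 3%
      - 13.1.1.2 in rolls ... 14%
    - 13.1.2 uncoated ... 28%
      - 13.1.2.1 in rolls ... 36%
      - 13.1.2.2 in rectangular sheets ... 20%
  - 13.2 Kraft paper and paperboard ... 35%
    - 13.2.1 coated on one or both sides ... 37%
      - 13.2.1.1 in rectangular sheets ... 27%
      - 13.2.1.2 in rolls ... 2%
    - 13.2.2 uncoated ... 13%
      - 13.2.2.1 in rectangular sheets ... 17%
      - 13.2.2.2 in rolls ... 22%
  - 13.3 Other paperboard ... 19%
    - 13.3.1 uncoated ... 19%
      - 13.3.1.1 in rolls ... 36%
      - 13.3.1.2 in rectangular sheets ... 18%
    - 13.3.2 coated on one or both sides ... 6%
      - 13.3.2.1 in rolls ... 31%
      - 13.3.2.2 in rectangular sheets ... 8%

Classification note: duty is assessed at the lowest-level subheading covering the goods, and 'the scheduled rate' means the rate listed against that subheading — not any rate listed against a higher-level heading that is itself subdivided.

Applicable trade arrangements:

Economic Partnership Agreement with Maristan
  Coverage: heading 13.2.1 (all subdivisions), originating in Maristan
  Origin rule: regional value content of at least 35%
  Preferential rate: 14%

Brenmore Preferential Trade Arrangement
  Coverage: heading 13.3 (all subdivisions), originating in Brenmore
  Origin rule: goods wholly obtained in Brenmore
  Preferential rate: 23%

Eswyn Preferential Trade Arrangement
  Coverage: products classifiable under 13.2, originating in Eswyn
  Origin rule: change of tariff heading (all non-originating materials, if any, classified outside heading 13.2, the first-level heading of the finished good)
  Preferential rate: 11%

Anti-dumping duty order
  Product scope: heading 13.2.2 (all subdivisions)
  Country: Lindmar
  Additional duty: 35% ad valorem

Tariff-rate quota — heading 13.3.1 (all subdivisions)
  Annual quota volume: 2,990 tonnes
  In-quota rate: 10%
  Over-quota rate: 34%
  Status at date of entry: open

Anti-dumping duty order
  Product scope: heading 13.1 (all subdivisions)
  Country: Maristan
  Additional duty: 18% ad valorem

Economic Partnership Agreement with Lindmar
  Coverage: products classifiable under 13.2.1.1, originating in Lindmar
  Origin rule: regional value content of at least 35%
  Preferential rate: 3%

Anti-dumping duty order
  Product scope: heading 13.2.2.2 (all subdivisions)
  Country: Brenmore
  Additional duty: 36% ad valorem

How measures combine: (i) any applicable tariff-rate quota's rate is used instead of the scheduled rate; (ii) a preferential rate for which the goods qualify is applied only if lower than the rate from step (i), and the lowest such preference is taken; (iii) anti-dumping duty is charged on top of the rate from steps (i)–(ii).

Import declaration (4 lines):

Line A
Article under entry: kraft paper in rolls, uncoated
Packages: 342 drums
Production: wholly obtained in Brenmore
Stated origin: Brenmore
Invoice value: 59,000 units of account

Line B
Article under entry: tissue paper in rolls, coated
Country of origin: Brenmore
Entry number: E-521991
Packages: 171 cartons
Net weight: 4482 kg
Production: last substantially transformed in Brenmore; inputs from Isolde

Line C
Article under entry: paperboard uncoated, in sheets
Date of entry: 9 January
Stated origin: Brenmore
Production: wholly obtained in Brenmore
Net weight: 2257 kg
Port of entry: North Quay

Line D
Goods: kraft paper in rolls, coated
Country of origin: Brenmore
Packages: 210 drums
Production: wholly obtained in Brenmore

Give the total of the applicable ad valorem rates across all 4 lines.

Line A: kraft paper → 13.2; uncoated → 13.2.2; in rolls → 13.2.2.2. Scheduled 22%. Brenmore agreement on 13.3: 13.2.2.2 not covered; anti-dumping (Brenmore, 13.2.2.2): +36%; total 22% + 36% = 58%. → 58%.
Line B: tissue paper → 13.1; coated → 13.1.1; in rolls → 13.1.1.2. Scheduled 14%. Brenmore agreement on 13.3: 13.1.1.2 not covered. → 14%.
Line C: paperboard → 13.3; uncoated → 13.3.1; in sheets → 13.3.1.2. Scheduled 18%. quota on 13.3.1 open → in-quota 10%; Brenmore agreement on 13.3: wholly obtained → 23% available; preference 23% not lower than 10% → no reduction. → 10%.
Line D: kraft paper → 13.2; coated → 13.2.1; in rolls → 13.2.1.2. Scheduled 2%. Brenmore agreement on 13.3: 13.2.1.2 not covered. → 2%.
Sum: 58% + 14% + 10% + 2% = 84%.

84%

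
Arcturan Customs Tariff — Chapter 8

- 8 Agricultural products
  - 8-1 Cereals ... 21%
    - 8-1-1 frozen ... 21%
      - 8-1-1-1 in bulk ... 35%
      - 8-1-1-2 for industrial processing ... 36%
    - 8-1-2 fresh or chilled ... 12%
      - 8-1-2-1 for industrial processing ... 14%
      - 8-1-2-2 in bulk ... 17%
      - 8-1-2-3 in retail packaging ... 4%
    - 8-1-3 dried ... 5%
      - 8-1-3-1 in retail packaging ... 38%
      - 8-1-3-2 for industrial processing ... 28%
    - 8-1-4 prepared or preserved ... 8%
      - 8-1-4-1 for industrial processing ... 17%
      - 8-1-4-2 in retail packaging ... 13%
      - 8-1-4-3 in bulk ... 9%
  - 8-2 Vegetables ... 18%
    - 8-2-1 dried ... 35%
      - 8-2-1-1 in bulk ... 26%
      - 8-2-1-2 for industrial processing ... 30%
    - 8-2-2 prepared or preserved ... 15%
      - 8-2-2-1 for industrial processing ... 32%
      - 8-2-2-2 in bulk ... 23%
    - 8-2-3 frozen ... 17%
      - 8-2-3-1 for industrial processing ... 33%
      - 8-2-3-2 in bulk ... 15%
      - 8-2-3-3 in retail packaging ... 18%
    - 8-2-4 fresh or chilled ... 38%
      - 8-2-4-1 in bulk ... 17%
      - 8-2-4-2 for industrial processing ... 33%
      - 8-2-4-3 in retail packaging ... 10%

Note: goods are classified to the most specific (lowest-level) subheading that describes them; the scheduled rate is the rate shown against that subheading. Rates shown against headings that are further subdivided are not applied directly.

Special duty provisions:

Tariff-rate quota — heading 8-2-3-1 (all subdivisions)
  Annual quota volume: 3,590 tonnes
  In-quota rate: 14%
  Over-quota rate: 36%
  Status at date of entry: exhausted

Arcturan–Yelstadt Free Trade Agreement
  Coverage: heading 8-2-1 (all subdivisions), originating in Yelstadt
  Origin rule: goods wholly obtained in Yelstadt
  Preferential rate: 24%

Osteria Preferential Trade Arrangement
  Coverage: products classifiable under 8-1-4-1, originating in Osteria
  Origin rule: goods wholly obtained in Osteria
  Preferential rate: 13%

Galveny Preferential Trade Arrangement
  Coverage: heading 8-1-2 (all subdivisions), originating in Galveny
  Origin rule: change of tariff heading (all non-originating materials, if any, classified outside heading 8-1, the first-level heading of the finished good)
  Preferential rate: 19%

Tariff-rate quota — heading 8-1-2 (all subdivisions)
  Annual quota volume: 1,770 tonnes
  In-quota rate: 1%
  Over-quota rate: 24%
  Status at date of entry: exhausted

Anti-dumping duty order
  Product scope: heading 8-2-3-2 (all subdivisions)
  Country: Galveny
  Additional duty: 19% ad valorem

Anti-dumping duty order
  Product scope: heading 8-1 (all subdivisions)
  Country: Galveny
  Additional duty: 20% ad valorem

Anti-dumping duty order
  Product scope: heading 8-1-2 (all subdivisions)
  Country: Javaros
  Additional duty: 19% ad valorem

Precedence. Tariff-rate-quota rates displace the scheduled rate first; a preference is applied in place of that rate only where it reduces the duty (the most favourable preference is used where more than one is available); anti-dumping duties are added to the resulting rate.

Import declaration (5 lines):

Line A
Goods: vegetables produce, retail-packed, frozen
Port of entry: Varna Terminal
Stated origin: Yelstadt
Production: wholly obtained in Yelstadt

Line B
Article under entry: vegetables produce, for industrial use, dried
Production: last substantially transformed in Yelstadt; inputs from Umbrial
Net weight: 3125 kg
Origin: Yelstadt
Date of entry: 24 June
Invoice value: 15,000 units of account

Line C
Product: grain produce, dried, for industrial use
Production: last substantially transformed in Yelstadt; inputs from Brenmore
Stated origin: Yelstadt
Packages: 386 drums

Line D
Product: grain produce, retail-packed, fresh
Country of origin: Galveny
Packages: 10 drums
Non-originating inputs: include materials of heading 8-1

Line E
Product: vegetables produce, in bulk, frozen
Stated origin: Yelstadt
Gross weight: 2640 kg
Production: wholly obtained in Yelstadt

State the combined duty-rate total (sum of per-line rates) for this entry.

Line A: vegetables → 8-2; frozen → 8-2-3; retail-packed → 8-2-3-3. Scheduled 18%. Yelstadt agreement on 8-2-1: 8-2-3-3 not covered. → 18%.
Line B: vegetables → 8-2; dried → 8-2-1; for industrial use → 8-2-1-2. Scheduled 30%. Yelstadt agreement on 8-2-1: not wholly obtained. → 30%.
Line C: grain → 8-1; dried → 8-1-3; for industrial use → 8-1-3-2. Scheduled 28%. Yelstadt agreement on 8-2-1: 8-1-3-2 not covered. → 28%.
Line D: grain → 8-1; fresh → 8-1-2; retail-packed → 8-1-2-3. Scheduled 4%. quota on 8-1-2 exhausted → over-quota 24%; Galveny agreement on 8-1-2: CTH not met; anti-dumping (Galveny, 8-1): +20%; total 24% + 20% = 44%. → 44%.
Line E: vegetables → 8-2; frozen → 8-2-3; in bulk → 8-2-3-2. Scheduled 15%. Yelstadt agreement on 8-2-1: 8-2-3-2 not covered. → 15%.
Sum: 18% + 30% + 28% + 44% + 15% = 135%.

135%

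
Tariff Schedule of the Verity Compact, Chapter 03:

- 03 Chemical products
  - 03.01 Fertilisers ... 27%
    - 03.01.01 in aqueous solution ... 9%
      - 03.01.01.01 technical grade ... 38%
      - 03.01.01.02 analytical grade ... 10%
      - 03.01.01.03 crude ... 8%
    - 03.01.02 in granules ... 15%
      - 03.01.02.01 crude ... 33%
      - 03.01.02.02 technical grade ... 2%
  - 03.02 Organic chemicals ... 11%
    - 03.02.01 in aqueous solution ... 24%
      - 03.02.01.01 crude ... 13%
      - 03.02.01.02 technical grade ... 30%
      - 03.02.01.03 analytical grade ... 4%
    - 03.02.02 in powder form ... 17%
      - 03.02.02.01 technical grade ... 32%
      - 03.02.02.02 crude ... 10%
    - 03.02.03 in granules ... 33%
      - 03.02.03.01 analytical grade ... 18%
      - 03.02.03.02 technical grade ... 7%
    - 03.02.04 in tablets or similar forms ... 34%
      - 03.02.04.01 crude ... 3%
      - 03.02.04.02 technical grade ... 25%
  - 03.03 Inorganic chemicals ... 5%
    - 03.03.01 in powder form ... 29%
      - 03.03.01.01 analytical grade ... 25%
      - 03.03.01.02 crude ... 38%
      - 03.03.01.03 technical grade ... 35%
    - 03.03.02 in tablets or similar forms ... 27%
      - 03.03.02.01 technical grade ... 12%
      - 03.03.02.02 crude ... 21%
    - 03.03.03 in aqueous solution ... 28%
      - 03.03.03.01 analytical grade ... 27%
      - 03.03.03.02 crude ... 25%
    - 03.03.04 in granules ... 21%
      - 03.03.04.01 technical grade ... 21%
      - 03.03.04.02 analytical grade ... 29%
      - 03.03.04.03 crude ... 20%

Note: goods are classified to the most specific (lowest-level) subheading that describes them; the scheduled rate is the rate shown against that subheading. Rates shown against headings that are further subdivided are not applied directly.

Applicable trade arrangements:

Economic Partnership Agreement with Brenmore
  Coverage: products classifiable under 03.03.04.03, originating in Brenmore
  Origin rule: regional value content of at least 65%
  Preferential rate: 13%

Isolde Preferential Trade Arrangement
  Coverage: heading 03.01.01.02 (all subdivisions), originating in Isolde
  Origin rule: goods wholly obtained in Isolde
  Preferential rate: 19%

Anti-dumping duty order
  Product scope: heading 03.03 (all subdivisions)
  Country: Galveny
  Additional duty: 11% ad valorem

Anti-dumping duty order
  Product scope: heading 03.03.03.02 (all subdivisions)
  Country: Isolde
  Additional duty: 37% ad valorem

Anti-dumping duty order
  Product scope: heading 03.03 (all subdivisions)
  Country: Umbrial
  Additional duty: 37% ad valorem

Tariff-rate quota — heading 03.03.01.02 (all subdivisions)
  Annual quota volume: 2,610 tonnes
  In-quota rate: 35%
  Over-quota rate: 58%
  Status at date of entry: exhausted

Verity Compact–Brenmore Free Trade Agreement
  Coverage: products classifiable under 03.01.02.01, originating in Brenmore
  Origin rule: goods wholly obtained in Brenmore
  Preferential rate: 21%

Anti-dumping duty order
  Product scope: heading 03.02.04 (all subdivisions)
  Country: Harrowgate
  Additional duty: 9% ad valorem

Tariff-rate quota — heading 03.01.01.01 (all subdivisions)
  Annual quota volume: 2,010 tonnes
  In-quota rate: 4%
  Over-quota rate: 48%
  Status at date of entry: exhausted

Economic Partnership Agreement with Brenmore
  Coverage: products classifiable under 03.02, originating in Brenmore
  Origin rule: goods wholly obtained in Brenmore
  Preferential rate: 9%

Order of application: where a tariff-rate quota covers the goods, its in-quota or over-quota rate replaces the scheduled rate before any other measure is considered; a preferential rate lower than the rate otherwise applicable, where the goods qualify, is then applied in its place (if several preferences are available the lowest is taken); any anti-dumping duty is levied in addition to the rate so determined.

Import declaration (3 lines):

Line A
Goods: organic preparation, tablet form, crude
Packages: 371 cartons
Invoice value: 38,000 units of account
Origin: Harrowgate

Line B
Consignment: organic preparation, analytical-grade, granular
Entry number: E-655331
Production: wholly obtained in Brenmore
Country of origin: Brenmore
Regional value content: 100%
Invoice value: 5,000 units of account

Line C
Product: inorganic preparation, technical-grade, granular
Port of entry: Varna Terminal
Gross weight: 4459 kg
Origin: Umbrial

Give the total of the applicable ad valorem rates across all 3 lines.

Line A: organic → 03.02; tablet form → 03.02.04; crude → 03.02.04.01. Scheduled 3%. anti-dumping (Harrowgate, 03.02.04): +9%; total 3% + 9% = 12%. → 12%.
Line B: organic → 03.02; granular → 03.02.03; analytical-grade → 03.02.03.01. Scheduled 18%. Brenmore agreement on 03.03.04.03: 03.02.03.01 not covered; Brenmore agreement on 03.01.02.01: 03.02.03.01 not covered; Brenmore agreement on 03.02: wholly obtained → 9% available; preferential 9%. → 9%.
Line C: inorganic → 03.03; granular → 03.03.04; technical-grade → 03.03.04.01. Scheduled 21%. anti-dumping (Umbrial, 03.03): +37%; total 21% + 37% = 58%. → 58%.
Sum: 12% + 9% + 58% = 79%.

79%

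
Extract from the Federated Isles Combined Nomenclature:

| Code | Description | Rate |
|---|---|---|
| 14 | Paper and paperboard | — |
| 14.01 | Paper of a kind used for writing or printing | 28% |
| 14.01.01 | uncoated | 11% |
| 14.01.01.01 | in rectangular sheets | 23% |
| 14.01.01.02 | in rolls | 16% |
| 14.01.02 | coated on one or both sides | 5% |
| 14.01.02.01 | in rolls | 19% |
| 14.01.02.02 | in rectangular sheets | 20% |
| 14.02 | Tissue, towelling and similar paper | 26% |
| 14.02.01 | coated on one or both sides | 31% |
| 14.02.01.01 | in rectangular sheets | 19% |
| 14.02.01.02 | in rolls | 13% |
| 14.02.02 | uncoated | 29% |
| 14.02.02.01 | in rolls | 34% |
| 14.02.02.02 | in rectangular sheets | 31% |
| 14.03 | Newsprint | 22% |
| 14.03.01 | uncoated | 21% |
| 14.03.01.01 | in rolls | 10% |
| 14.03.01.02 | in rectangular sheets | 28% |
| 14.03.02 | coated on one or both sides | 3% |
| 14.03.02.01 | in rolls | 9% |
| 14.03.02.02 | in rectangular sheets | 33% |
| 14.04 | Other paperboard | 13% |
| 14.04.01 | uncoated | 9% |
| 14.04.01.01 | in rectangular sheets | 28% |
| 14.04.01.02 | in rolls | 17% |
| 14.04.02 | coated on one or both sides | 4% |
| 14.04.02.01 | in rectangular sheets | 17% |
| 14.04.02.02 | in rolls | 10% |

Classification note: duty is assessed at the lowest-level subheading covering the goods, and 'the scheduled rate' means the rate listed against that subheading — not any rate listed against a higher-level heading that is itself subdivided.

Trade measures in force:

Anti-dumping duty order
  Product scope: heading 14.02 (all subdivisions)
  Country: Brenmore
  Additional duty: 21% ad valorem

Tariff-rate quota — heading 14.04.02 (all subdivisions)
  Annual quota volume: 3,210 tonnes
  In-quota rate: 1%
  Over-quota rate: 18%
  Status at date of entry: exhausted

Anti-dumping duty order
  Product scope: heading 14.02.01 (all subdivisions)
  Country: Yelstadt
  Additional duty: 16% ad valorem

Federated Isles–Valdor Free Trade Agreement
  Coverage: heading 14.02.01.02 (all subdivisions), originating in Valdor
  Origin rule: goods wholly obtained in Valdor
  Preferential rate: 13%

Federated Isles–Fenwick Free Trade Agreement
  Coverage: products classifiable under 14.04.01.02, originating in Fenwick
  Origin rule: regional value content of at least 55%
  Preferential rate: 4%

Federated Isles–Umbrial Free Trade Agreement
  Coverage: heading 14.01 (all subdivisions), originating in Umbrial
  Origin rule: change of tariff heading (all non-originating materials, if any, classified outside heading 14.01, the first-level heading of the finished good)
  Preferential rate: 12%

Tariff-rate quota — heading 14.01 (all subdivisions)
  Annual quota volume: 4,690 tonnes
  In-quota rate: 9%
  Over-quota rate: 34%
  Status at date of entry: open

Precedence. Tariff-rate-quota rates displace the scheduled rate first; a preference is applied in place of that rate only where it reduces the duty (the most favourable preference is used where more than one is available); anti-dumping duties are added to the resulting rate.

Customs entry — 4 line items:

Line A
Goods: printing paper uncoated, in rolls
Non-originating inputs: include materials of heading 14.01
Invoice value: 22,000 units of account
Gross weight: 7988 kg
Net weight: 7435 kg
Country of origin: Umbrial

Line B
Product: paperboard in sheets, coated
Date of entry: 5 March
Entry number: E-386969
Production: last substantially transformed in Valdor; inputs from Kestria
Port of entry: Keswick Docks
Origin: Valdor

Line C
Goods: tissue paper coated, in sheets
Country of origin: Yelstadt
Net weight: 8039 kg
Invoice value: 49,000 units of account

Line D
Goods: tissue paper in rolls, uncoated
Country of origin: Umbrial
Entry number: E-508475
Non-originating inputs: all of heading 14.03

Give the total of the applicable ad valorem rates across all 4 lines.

Line A: printing paper → 14.01; uncoated → 14.01.01; in rolls → 14.01.01.02. Scheduled 16%. quota on 14.01 open → in-quota 9%; Umbrial agreement on 14.01: CTH not met. → 9%.
Line B: paperboard → 14.04; coated → 14.04.02; in sheets → 14.04.02.01. Scheduled 17%. quota on 14.04.02 exhausted → over-quota 18%; Valdor agreement on 14.02.01.02: 14.04.02.01 not covered. → 18%.
Line C: tissue paper → 14.02; coated → 14.02.01; in sheets → 14.02.01.01. Scheduled 19%. anti-dumping (Yelstadt, 14.02.01): +16%; total 19% + 16% = 35%. → 35%.
Line D: tissue paper → 14.02; uncoated → 14.02.02; in rolls → 14.02.02.01. Scheduled 34%. Umbrial agreement on 14.01: 14.02.02.01 not covered. → 34%.
Sum: 9% + 18% + 35% + 34% = 96%.

96%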